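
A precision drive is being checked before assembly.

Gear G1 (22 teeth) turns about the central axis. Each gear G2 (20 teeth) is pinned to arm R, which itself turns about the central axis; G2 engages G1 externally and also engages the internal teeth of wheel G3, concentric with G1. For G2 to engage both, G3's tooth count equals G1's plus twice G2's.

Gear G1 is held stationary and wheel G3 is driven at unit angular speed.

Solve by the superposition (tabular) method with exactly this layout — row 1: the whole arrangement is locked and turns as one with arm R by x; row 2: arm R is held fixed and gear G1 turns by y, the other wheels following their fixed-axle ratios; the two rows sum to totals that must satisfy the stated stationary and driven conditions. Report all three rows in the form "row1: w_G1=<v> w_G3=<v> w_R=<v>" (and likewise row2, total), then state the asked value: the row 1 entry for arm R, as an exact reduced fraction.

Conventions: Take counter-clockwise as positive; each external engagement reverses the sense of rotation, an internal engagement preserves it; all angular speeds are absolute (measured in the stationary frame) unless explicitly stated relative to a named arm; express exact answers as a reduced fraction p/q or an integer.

row1: w_G1=31/42 w_G3=31/42 w_R=31/42
row2: w_G1=-31/42 w_G3=11/42 w_R=0
total: w_G1=0 w_G3=1 w_R=31/42
asked value: 31/42

recognized (axles ride arm R): planetary set, 22/20/62 teeth
superposition row 1 [locked train]: every member turns x
row 2: sun turns y, ring = −(22/62)·y, arm 0
boundary: total ω_sun = x + y = 0 and total ω_ring = x − (22/62)·y = 1  ⇒  y = -31/42, x = 31/42
row 2 ring = −(22/62)·(-31/42) = 11/42
totals (row 1 + row 2): sun 31/42 + (-31/42) = 0, ring 31/42 + 11/42 = 1, arm 31/42 + 0 = 31/42
asked cell (row1, arm) = 31/42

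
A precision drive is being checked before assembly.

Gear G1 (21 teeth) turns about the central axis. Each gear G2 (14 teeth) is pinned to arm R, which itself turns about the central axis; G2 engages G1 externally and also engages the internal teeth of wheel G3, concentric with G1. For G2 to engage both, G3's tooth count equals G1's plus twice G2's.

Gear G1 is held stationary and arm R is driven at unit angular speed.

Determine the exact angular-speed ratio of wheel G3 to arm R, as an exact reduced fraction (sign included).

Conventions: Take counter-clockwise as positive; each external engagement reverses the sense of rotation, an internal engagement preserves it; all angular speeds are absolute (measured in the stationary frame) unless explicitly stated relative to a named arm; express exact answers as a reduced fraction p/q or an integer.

planetary set (21T centre, 14T on arm, 49T internal) — Willis relation
ring teeth: 21 + 2·14 = 49
21(ω_sun−ω_arm) = −49(ω_ring−ω_arm),  ω_sun = 0, ω_arm = 1
ω_ring = 1 − (21/49)(0−1) = 10/7
ω_out/ω_in = 10/7

10/7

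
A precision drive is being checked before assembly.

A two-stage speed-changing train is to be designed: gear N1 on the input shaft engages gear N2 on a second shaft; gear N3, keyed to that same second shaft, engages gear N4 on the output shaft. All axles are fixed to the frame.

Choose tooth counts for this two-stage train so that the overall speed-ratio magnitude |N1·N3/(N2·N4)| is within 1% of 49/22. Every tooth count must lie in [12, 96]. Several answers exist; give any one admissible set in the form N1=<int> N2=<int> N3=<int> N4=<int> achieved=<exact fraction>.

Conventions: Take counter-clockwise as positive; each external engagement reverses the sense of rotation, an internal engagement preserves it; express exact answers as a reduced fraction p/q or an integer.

topology: fixed-axis compound train — 2 stages, target 49/22
target = 49/22 in lowest terms: an exact hit needs N1·N3 = k·49 and N2·N4 = k·22 for one integer k, every count in [12, 96]; additionally prefer no 1:1 stage (N1 ≠ N2, N3 ≠ N4)
k = 1…11: no 1:1-free in-range split of k·49 and k·22 into factor pairs; take k = 12
k = 12: N1·N3 = 588 = 12·49, N2·N4 = 264 = 22·12
achieved = 12·49/(22·12) = 49/22; |achieved − target| = 0 ≤ 49/2200 ✓

N1=12 N2=22 N3=49 N4=12 achieved=49/22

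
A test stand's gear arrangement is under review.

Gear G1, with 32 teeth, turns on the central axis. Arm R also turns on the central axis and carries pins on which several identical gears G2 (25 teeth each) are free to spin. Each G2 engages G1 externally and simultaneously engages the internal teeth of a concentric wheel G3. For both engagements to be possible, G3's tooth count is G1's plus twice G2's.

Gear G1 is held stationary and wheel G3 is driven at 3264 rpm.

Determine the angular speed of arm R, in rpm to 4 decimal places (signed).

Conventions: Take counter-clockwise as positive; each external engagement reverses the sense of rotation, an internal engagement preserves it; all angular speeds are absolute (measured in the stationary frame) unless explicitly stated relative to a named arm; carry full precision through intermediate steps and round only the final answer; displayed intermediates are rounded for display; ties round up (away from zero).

recognized (axles ride arm R): planetary set, 32/25/82 teeth
normalise by the input: solve with ω_ring = 1, then scale by 3264 rpm
ring teeth: 32 + 2·25 = 82
32(ω_sun−ω_arm) = −82(ω_ring−ω_arm),  ω_sun = 0, ω_ring = 1
32(0−ω_arm) = −82(1−ω_arm)  ⇒  114·ω_arm = 82  ⇒  ω_arm = 41/57
scale: ω_arm = 41/57 × 3264 rpm = +2347.7895 rpm

+2347.7895 rpm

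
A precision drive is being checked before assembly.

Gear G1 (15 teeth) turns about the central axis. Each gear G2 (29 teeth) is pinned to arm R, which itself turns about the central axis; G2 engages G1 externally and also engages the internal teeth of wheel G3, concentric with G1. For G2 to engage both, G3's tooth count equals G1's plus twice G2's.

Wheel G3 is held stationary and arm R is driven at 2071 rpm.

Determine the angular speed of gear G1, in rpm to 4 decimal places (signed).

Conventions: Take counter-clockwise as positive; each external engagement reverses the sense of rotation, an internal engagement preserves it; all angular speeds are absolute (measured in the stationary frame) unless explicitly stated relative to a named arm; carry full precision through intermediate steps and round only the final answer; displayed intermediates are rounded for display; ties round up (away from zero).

planetary set (15T centre, 29T on arm, 73T internal) — Willis relation
normalise by the input: solve with ω_arm = 1, then scale by 2071 rpm
ring teeth: 15 + 2·29 = 73
15(ω_sun−ω_arm) = −73(ω_ring−ω_arm),  ω_ring = 0, ω_arm = 1
ω_sun = 1 − (73/15)(0−1) = 88/15
scale: ω_sun = 88/15 × 2071 rpm = +12149.8667 rpm

+12149.8667 rpm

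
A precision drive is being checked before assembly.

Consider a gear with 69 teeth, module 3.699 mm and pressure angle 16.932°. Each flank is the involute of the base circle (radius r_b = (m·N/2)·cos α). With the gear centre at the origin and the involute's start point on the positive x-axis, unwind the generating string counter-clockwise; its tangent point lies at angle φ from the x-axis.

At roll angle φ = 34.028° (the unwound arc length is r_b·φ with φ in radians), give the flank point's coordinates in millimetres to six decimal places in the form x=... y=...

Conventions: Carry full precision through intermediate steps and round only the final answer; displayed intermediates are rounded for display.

x=141.752354 y=8.227744

topology: single-mesh involute geometry — m = 3.699, N = 69
pitch radius r_p = m·N/2 = 3.699·69/2 = 127.615500
base radius r_b = r_p·cos α = 127.615500·cos 16.932° = 122.083505
roll angle φ = 34.028° = 0.59390064 rad
x = r_b·(cos φ + φ·sin φ) = 141.752354
y = r_b·(sin φ − φ·cos φ) = 8.227744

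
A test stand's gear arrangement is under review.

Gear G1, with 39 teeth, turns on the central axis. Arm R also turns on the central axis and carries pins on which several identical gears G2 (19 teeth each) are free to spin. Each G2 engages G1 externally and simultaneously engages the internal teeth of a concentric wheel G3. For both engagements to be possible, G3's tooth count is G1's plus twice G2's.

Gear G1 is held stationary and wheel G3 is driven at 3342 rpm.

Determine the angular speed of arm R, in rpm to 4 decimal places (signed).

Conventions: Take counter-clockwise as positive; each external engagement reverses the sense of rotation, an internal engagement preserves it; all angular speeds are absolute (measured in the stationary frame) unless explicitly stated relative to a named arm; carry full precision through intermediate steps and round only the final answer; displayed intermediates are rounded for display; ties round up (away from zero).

class = planetary set [G3 = 39+2·19 = 77; Willis about the carrier]
normalise by the input: solve with ω_ring = 1, then scale by 3342 rpm
ring teeth: 39 + 2·19 = 77
39(ω_sun−ω_arm) = −77(ω_ring−ω_arm),  ω_sun = 0, ω_ring = 1
39(0−ω_arm) = −77(1−ω_arm)  ⇒  116·ω_arm = 77  ⇒  ω_arm = 77/116
scale: ω_arm = 77/116 × 3342 rpm = +2218.3966 rpm

+2218.3966 rpm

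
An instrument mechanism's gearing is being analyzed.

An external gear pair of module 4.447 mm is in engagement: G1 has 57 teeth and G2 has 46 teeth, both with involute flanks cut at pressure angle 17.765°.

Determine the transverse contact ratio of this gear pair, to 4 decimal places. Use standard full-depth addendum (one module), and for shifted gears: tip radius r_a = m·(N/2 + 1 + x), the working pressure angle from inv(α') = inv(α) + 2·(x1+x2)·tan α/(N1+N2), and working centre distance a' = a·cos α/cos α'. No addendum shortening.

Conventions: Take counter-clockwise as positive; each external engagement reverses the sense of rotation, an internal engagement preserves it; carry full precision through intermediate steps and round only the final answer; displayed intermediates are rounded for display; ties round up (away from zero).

recognized (one external pair, fixed centres): single-mesh tooth geometry, m = 4.447, N1 = 57, N2 = 46
base radii: r_b1 = 120.696048, r_b2 = 97.403828
tip radii: r_a1 = 131.186500, r_a2 = 106.728000
no profile shift: α' = α, a' = a
action lengths: √(r_a1²−r_b1²) = 51.403909, √(r_a2²−r_b2²) = 43.627517
base pitch p_b = π·m·cos α = 13.304485
CR = (51.403909 + 43.627517 − 229.020500·sin 17.76500°)/13.304485 = 1.890652
contact ratio ≈ 1.8907

1.8907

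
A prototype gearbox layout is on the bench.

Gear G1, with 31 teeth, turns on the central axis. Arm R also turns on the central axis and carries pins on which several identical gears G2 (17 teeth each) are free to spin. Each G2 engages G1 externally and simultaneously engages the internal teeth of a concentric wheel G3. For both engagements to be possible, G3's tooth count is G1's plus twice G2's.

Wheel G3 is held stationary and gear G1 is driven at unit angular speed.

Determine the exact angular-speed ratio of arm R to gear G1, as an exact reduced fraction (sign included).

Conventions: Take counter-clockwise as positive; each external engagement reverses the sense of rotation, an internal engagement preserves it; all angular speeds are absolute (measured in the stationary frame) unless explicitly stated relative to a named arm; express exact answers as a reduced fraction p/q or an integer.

31/96

class = planetary set [G3 = 31+2·17 = 65; Willis about the carrier]
ring teeth: 31 + 2·17 = 65
31(ω_sun−ω_arm) = −65(ω_ring−ω_arm),  ω_ring = 0, ω_sun = 1
31(1−ω_arm) = −65(0−ω_arm)  ⇒  96·ω_arm = 31  ⇒  ω_arm = 31/96
ω_out/ω_in = 31/96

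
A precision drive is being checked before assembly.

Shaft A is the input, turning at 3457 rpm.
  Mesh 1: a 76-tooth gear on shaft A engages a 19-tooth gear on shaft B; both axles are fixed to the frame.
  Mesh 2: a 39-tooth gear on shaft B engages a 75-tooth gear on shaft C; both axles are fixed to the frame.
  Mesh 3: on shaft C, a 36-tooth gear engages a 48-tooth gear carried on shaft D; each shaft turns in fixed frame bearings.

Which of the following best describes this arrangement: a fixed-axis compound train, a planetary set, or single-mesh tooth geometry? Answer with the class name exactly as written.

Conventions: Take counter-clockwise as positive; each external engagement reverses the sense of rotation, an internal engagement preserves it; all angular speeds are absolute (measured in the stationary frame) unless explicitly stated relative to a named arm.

class = fixed-axis compound train [3 meshes; 3 ratios multiply, 3 sense flips]
classification: fixed-axis compound train

fixed-axis compound train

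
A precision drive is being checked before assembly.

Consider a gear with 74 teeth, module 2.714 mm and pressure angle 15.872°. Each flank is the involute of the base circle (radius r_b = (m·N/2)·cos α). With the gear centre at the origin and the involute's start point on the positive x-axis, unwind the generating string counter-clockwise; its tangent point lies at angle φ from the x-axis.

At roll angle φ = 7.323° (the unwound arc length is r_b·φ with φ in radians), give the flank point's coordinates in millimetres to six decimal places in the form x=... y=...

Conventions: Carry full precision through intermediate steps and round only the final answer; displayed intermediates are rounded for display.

class = single-mesh tooth geometry [base-circle involute, m = 2.714, 74T]
pitch radius r_p = m·N/2 = 2.714·74/2 = 100.418000
base radius r_b = r_p·cos α = 100.418000·cos 15.872° = 96.589571
roll angle φ = 7.323° = 0.12781046 rad
x = r_b·(cos φ + φ·sin φ) = 97.375273
y = r_b·(sin φ − φ·cos φ) = 0.067112

x=97.375273 y=0.067112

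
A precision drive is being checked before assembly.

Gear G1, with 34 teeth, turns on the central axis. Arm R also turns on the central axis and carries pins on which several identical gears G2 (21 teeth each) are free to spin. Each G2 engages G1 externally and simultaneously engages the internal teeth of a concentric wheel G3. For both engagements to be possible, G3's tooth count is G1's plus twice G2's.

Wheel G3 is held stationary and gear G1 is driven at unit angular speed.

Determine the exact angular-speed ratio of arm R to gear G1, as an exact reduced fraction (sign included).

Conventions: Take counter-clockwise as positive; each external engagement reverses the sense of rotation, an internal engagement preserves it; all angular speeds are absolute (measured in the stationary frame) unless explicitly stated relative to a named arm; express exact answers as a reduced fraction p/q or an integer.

17/55

topology: planetary set — G1 34T / G2 21T / G3 76T, arm = carrier (Willis)
ring teeth: 34 + 2·21 = 76
34(ω_sun−ω_arm) = −76(ω_ring−ω_arm),  ω_ring = 0, ω_sun = 1
34(1−ω_arm) = −76(0−ω_arm)  ⇒  110·ω_arm = 34  ⇒  ω_arm = 17/55
ω_out/ω_in = 17/55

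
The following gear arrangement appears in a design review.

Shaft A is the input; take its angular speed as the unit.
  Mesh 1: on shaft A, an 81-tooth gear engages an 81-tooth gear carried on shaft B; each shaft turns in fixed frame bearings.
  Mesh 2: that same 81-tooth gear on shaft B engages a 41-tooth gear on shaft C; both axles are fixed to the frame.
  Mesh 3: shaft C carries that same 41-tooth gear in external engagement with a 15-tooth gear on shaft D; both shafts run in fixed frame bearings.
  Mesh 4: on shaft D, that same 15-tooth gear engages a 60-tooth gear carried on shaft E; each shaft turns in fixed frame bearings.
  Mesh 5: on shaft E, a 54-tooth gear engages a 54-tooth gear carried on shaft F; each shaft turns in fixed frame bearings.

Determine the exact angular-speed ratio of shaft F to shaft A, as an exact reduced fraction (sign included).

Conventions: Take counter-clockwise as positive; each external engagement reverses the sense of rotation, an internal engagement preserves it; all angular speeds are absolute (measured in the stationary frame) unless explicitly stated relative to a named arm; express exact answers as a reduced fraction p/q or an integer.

class = fixed-axis compound train [5 meshes; 5 ratios multiply, 5 sense flips]
mesh 1 [81T→81T]: running ratio 1, sense −
mesh 2 [81T→41T]: running ratio 81/41, sense +
mesh 3 [41T→15T]: running ratio 27/5, sense −
mesh 4 [15T→60T]: running ratio 27/20, sense +
mesh 5 [54T→54T]: running ratio 27/20, sense −
ω_out/ω_in = -27/20

-27/20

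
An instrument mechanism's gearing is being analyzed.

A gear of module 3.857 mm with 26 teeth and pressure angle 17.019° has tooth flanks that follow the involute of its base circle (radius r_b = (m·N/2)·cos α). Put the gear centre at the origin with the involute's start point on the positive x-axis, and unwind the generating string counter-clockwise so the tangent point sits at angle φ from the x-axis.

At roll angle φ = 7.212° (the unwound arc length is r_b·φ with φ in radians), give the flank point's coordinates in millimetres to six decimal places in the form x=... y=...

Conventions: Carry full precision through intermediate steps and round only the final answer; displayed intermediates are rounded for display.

class = single-mesh tooth geometry [base-circle involute, m = 3.857, 26T]
pitch radius r_p = m·N/2 = 3.857·26/2 = 50.141000
base radius r_b = r_p·cos α = 50.141000·cos 17.019° = 47.945213
roll angle φ = 7.212° = 0.12587315 rad
x = r_b·(cos φ + φ·sin φ) = 48.323533
y = r_b·(sin φ − φ·cos φ) = 0.031823

x=48.323533 y=0.031823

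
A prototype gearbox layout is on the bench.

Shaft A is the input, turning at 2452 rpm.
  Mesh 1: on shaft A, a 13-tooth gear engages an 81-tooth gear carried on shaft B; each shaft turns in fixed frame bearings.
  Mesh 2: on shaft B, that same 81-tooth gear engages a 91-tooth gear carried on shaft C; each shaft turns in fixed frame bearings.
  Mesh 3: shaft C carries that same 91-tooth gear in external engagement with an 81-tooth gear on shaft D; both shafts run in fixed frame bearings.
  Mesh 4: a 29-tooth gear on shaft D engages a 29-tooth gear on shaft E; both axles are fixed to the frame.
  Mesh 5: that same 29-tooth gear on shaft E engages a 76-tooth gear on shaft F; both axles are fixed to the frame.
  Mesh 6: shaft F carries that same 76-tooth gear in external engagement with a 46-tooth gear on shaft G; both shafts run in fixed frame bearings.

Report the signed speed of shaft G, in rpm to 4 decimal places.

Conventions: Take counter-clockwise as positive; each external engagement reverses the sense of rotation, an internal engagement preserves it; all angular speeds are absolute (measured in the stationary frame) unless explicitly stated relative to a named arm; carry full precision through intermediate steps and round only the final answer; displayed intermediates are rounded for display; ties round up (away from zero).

+248.0955 rpm

6-mesh fixed-axis compound train (all bearings frame-fixed)
mesh 1 [13T→81T]: ω = 2452.0000×13/81 = 393.5309 rpm, sense flips to −
mesh 2 [81T→91T]: ω = 393.5309×81/91 = 350.2857 rpm, sense flips to +
mesh 3 [91T→81T]: ω = 350.2857×91/81 = 393.5309 rpm, sense flips to −
mesh 4 [29T→29T]: ω = 393.5309×29/29 = 393.5309 rpm, sense flips to +
mesh 5 [29T→76T]: ω = 393.5309×29/76 = 150.1631 rpm, sense flips to −
mesh 6 [76T→46T]: ω = 150.1631×76/46 = 248.0955 rpm, sense flips to +
signed output speed = +248.0955 rpm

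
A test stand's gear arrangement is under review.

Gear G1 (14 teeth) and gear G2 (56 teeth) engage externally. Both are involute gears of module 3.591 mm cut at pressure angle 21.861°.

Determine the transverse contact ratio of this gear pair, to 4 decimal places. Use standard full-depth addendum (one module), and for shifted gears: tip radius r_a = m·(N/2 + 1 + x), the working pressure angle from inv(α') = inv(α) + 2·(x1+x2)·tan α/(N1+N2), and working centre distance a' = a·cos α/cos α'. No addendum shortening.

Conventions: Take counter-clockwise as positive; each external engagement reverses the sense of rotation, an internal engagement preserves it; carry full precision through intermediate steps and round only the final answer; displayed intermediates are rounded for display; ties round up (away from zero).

class = single-mesh tooth geometry [involute pair 14T × 56T, m = 3.591]
base radii: r_b1 = 23.329396, r_b2 = 93.317586
tip radii: r_a1 = 28.728000, r_a2 = 104.139000
no profile shift: α' = α, a' = a
action lengths: √(r_a1²−r_b1²) = 16.764166, √(r_a2²−r_b2²) = 46.225096
base pitch p_b = π·m·cos α = 10.470209
CR = (16.764166 + 46.225096 − 125.685000·sin 21.86100°)/10.470209 = 1.546262
contact ratio ≈ 1.5463

1.5463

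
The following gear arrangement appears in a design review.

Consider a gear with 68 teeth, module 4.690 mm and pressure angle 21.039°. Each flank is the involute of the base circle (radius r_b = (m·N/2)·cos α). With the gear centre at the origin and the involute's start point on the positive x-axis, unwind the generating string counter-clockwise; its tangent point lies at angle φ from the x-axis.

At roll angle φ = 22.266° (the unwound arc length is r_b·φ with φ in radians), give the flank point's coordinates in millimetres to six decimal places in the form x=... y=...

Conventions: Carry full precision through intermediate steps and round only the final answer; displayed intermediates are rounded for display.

x=159.647304 y=2.867836

class = single-mesh tooth geometry [base-circle involute, m = 4.690, 68T]
pitch radius r_p = m·N/2 = 4.690·68/2 = 159.460000
base radius r_b = r_p·cos α = 159.460000·cos 21.039° = 148.829803
roll angle φ = 22.266° = 0.38861501 rad
x = r_b·(cos φ + φ·sin φ) = 159.647304
y = r_b·(sin φ − φ·cos φ) = 2.867836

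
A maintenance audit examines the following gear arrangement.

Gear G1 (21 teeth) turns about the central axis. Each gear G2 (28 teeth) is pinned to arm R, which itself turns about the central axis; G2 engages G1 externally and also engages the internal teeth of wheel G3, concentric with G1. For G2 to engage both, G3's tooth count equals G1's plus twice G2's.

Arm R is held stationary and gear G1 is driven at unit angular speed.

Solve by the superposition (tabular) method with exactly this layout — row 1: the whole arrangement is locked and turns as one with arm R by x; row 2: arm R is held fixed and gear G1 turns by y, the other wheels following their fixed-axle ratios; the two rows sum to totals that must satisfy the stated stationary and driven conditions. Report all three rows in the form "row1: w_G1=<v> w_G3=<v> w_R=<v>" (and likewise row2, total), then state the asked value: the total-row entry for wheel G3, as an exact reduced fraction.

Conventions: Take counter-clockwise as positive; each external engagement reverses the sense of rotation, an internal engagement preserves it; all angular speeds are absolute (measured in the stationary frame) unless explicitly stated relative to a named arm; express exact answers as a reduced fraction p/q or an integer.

planetary set (21T centre, 28T on arm, 77T internal) — Willis relation
row 1: whole set turns with the arm by x
row 2 (arm held, sun turns y): ω_ring = −(21/77)·y, ω_arm = 0
boundary: total ω_arm = x = 0 and total ω_sun = x + y = 1  ⇒  y = 1, x = 0
row 2 ring = −(21/77)·1 = -3/11
totals (row 1 + row 2): sun 0 + 1 = 1, ring 0 + (-3/11) = -3/11, arm 0 + 0 = 0
asked cell (total, ring) = -3/11

row1: w_G1=0 w_G3=0 w_R=0
row2: w_G1=1 w_G3=-3/11 w_R=0
total: w_G1=1 w_G3=-3/11 w_R=0
asked value: -3/11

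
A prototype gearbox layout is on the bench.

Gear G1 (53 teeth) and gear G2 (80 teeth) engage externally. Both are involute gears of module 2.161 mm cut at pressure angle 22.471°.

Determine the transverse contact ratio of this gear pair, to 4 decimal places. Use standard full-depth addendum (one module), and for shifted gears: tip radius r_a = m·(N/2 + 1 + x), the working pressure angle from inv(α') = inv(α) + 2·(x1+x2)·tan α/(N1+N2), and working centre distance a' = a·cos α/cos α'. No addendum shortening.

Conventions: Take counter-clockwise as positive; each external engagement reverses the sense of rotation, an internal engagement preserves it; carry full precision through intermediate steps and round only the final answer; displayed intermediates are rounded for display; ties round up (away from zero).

1.6663

class = single-mesh tooth geometry [involute pair 53T × 80T, m = 2.161]
base radii: r_b1 = 52.918433, r_b2 = 79.876879
tip radii: r_a1 = 59.427500, r_a2 = 88.601000
no profile shift: α' = α, a' = a
action lengths: √(r_a1²−r_b1²) = 27.041953, √(r_a2²−r_b2²) = 38.338249
base pitch p_b = π·m·cos α = 6.273515
CR = (27.041953 + 38.338249 − 143.706500·sin 22.47100°)/6.273515 = 1.666261
contact ratio ≈ 1.6663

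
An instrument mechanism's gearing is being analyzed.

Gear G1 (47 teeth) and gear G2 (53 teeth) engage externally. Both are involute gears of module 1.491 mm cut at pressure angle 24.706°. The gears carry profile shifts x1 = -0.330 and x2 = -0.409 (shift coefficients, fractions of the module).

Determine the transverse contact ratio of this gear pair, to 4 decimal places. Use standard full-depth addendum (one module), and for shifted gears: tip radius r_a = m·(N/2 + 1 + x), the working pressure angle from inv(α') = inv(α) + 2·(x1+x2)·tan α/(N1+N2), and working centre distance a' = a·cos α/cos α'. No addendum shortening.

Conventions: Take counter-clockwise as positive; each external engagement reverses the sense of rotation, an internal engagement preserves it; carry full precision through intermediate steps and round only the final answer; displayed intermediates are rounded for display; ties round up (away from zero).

single-mesh involute tooth geometry (47T engaging 53T at module 1.491)
base radii: r_b1 = 31.831230, r_b2 = 35.894792
tip radii: r_a1 = 36.037470, r_a2 = 40.392681
inv(α') = inv(24.706°) + 2·(-0.330-0.409)·tan α/(47+53) = 0.02207453  ⇒  α' = 22.68532°
a' = a·cos α / cos α' = 74.5500·cos 24.706°/cos 22.68532° = 73.404848
action lengths: √(r_a1²−r_b1²) = 16.895917, √(r_a2²−r_b2²) = 18.523839
base pitch p_b = π·m·cos α = 4.255351
CR = (16.895917 + 18.523839 − 73.404848·sin 22.68532°)/4.255351 = 1.670774
contact ratio ≈ 1.6708

1.6708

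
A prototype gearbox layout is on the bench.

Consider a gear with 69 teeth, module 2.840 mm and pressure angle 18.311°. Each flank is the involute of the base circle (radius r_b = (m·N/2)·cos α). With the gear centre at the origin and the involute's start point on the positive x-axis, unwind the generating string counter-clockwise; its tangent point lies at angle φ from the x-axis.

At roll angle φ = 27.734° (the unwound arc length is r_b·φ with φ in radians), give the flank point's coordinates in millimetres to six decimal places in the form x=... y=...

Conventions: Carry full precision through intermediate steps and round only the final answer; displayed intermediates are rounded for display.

x=103.286078 y=3.434861

single-mesh involute tooth geometry (69T wheel at module 2.840)
pitch radius r_p = m·N/2 = 2.840·69/2 = 97.980000
base radius r_b = r_p·cos α = 97.980000·cos 18.311° = 93.018800
roll angle φ = 27.734° = 0.48404961 rad
x = r_b·(cos φ + φ·sin φ) = 103.286078
y = r_b·(sin φ − φ·cos φ) = 3.434861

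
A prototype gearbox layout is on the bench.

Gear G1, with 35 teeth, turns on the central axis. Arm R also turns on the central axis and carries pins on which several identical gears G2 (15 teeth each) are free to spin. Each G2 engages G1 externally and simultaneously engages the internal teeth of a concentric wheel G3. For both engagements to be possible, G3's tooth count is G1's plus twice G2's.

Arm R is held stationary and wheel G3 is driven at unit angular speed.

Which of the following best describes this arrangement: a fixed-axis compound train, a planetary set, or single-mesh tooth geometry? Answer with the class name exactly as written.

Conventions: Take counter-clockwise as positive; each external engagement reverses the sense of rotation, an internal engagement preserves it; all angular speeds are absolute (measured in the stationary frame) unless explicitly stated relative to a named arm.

topology: planetary set — G1 35T / G2 15T / G3 65T, arm = carrier (Willis)
classification: planetary set

planetary set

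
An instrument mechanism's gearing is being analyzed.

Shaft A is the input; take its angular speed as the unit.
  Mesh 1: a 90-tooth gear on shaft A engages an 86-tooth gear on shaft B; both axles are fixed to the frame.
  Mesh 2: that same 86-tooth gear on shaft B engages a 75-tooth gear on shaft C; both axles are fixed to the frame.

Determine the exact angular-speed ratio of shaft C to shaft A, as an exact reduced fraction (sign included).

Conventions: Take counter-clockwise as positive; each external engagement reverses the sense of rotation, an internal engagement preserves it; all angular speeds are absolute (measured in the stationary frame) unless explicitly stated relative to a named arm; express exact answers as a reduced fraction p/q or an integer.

6/5

class = fixed-axis compound train [2 meshes; 2 ratios multiply, 2 sense flips]
mesh 1 [90T→86T]: running ratio 45/43, sense −
mesh 2 [86T→75T]: running ratio 6/5, sense +
ω_out/ω_in = 6/5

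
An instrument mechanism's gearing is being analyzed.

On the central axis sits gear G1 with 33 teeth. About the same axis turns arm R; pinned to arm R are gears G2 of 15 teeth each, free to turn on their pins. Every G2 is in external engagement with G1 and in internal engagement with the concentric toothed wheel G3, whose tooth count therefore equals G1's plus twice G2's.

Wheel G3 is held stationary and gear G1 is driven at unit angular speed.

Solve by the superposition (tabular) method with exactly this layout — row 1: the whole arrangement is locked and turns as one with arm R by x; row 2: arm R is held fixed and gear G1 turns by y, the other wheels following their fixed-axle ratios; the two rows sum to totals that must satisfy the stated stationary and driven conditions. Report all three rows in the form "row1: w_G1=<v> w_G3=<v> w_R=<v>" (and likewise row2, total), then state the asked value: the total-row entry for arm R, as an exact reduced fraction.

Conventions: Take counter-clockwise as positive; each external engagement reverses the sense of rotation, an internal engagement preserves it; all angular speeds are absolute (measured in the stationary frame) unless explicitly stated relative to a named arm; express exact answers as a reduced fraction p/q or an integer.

row1: w_G1=11/32 w_G3=11/32 w_R=11/32
row2: w_G1=21/32 w_G3=-11/32 w_R=0
total: w_G1=1 w_G3=0 w_R=11/32
asked value: 11/32

planetary set (33T centre, 15T on arm, 63T internal) — Willis relation
superposition row 1 [locked train]: every member turns x
superposition row 2 [arm held]: sun y, ring −(33/63)·y, arm 0
boundary: total ω_ring = x − (33/63)·y = 0 and total ω_sun = x + y = 1  ⇒  y = 21/32, x = 11/32
row 2 ring = −(33/63)·21/32 = -11/32
totals (row 1 + row 2): sun 11/32 + 21/32 = 1, ring 11/32 + (-11/32) = 0, arm 11/32 + 0 = 11/32
asked cell (total, arm) = 11/32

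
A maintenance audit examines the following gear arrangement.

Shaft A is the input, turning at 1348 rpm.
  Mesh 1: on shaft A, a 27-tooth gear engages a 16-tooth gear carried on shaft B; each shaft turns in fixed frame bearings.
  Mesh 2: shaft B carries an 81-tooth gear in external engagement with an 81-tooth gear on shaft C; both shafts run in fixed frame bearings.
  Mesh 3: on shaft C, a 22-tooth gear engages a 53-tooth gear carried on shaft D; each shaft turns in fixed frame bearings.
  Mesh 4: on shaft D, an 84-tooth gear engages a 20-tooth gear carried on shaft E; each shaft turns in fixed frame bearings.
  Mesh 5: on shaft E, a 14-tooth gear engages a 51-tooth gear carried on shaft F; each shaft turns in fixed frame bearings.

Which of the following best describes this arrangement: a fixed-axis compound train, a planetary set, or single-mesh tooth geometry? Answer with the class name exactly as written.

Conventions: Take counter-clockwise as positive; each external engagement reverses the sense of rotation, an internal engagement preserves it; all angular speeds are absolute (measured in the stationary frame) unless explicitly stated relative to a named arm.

fixed-axis compound train

5-mesh fixed-axis compound train (all bearings frame-fixed)
classification: fixed-axis compound train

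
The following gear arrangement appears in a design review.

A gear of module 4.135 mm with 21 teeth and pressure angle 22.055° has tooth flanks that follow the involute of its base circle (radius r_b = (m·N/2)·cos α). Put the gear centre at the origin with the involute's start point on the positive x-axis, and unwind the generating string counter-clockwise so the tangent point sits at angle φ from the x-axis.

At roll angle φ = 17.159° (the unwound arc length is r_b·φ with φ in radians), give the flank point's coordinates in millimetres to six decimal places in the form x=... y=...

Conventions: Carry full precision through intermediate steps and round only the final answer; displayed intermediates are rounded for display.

class = single-mesh tooth geometry [base-circle involute, m = 4.135, 21T]
pitch radius r_p = m·N/2 = 4.135·21/2 = 43.417500
base radius r_b = r_p·cos α = 43.417500·cos 22.055° = 40.240374
roll angle φ = 17.159° = 0.29948105 rad
x = r_b·(cos φ + φ·sin φ) = 42.004670
y = r_b·(sin φ − φ·cos φ) = 0.357066

x=42.004670 y=0.357066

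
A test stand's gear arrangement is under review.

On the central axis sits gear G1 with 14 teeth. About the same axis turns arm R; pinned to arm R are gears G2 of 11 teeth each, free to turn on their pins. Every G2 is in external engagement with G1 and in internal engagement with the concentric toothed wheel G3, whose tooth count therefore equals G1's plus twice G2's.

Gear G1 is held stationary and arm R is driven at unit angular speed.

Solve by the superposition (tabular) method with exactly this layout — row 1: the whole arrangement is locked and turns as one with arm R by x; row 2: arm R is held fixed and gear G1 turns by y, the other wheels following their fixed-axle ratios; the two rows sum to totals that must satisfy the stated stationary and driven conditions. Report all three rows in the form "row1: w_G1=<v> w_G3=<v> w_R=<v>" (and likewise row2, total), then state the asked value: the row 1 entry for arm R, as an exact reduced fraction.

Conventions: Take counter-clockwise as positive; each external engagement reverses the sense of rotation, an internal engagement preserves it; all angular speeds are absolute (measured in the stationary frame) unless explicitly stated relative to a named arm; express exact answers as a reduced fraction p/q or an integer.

planetary set (14T centre, 11T on arm, 36T internal) — Willis relation
superposition row 1 [locked train]: every member turns x
row 2 (arm held, sun turns y): ω_ring = −(14/36)·y, ω_arm = 0
boundary: total ω_sun = x + y = 0 and total ω_arm = x = 1  ⇒  y = -1, x = 1
row 2 ring = −(14/36)·(-1) = 7/18
totals (row 1 + row 2): sun 1 + (-1) = 0, ring 1 + 7/18 = 25/18, arm 1 + 0 = 1
asked cell (row1, arm) = 1

row1: w_G1=1 w_G3=1 w_R=1
row2: w_G1=-1 w_G3=7/18 w_R=0
total: w_G1=0 w_G3=25/18 w_R=1
asked value: 1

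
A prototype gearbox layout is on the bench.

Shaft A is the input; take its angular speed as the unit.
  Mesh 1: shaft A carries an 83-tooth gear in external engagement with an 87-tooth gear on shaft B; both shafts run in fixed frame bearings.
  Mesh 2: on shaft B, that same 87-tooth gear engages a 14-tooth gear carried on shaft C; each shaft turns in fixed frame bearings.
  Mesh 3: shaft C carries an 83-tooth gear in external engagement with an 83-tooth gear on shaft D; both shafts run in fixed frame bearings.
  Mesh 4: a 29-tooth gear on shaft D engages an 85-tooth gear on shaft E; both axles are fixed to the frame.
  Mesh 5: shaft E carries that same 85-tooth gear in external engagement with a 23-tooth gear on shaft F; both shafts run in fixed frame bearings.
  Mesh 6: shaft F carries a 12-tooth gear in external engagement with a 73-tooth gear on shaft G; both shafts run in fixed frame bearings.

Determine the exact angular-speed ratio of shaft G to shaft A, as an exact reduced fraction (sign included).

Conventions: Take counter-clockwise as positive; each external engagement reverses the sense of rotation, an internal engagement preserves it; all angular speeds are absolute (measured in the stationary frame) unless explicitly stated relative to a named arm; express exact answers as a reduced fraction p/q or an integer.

class = fixed-axis compound train [6 meshes; 6 ratios multiply, 6 sense flips]
mesh 1 [83T→87T]: running ratio 83/87, sense −
mesh 2 [87T→14T]: running ratio 83/14, sense +
mesh 3 [83T→83T]: running ratio 83/14, sense −
mesh 4 [29T→85T]: running ratio 2407/1190, sense +
mesh 5 [85T→23T]: running ratio 2407/322, sense −
mesh 6 [12T→73T]: running ratio 14442/11753, sense +
ω_out/ω_in = 14442/11753

14442/11753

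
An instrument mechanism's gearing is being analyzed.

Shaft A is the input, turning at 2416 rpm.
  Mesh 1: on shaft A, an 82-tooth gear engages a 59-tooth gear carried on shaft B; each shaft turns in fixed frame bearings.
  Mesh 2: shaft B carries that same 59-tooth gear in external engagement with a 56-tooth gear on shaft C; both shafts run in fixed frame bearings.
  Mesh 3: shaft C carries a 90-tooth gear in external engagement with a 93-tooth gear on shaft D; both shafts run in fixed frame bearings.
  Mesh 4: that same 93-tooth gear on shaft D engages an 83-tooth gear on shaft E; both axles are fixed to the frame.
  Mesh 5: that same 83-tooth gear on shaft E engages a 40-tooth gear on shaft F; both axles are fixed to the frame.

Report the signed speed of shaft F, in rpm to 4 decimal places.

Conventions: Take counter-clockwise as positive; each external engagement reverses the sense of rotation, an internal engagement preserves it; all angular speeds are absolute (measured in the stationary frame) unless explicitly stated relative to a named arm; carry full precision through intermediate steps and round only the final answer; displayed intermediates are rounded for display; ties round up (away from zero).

topology: fixed-axis compound train — 5 meshes, A→F
mesh 1 [82T→59T]: ω = 2416.0000×82/59 = 3357.8305 rpm, sense flips to −
mesh 2 [59T→56T]: ω = 3357.8305×59/56 = 3537.7143 rpm, sense flips to +
mesh 3 [90T→93T]: ω = 3537.7143×90/93 = 3423.5945 rpm, sense flips to −
mesh 4 [93T→83T]: ω = 3423.5945×93/83 = 3836.0757 rpm, sense flips to +
mesh 5 [83T→40T]: ω = 3836.0757×83/40 = 7959.8571 rpm, sense flips to −
signed output speed = -7959.8571 rpm

-7959.8571 rpm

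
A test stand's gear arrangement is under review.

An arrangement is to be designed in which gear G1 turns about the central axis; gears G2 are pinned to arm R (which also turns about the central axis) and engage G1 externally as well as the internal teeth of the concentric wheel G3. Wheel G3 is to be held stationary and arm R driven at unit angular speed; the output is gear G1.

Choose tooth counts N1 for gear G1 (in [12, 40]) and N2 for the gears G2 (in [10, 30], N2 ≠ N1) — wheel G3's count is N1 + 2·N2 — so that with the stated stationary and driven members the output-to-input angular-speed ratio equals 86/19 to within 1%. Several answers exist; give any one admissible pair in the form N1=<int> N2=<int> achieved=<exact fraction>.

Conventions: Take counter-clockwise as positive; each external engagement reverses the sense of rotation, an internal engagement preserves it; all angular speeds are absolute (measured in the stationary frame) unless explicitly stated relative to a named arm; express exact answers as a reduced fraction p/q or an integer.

N1=19 N2=24 achieved=86/19

class = planetary set [ratio 86/19 wanted; Willis about the carrier]
Willis with ω_ring = 0: ω_sun/ω_arm = (N1+N3)/N1; set equal to 86/19  ⇒  N3/N1 = 86/19 − 1 = 67/19
N3 = N1 + 2·N2  ⇒  N2/N1 = (N3/N1 − 1)/2 = (67/19 − 1)/2 = 24/19
smallest multiple with N1 ≥ 12 and N2 ≥ 10: k = 1  ⇒  N1 = 1·19 = 19, N2 = 1·24 = 24 (N1 ≤ 40, N2 ≤ 30, N2 ≠ N1 ✓), N3 = 19 + 2·24 = 67
check: (N1+N3)/N1 with N1 = 19, N3 = 67 gives 86/19; |achieved − target| = 0 ≤ 43/950 ✓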